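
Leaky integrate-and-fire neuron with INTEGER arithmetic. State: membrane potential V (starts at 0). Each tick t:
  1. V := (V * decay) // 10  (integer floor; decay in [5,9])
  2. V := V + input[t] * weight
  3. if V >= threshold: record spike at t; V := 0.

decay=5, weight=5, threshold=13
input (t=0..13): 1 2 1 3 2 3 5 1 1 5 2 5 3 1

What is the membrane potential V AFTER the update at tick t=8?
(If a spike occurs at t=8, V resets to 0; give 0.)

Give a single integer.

Answer: 7

Derivation:
t=0: input=1 -> V=5
t=1: input=2 -> V=12
t=2: input=1 -> V=11
t=3: input=3 -> V=0 FIRE
t=4: input=2 -> V=10
t=5: input=3 -> V=0 FIRE
t=6: input=5 -> V=0 FIRE
t=7: input=1 -> V=5
t=8: input=1 -> V=7
t=9: input=5 -> V=0 FIRE
t=10: input=2 -> V=10
t=11: input=5 -> V=0 FIRE
t=12: input=3 -> V=0 FIRE
t=13: input=1 -> V=5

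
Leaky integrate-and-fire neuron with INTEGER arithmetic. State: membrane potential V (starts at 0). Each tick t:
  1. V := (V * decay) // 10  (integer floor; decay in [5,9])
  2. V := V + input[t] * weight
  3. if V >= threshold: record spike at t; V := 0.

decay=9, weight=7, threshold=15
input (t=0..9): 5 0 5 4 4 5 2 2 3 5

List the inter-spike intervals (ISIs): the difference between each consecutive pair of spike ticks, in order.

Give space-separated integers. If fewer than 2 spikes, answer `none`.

t=0: input=5 -> V=0 FIRE
t=1: input=0 -> V=0
t=2: input=5 -> V=0 FIRE
t=3: input=4 -> V=0 FIRE
t=4: input=4 -> V=0 FIRE
t=5: input=5 -> V=0 FIRE
t=6: input=2 -> V=14
t=7: input=2 -> V=0 FIRE
t=8: input=3 -> V=0 FIRE
t=9: input=5 -> V=0 FIRE

Answer: 2 1 1 1 2 1 1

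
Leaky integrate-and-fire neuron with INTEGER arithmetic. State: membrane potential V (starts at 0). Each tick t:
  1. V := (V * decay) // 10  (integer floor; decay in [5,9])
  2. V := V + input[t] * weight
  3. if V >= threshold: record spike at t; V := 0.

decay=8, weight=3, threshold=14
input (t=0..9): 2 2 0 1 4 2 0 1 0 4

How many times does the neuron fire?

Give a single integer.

Answer: 2

Derivation:
t=0: input=2 -> V=6
t=1: input=2 -> V=10
t=2: input=0 -> V=8
t=3: input=1 -> V=9
t=4: input=4 -> V=0 FIRE
t=5: input=2 -> V=6
t=6: input=0 -> V=4
t=7: input=1 -> V=6
t=8: input=0 -> V=4
t=9: input=4 -> V=0 FIRE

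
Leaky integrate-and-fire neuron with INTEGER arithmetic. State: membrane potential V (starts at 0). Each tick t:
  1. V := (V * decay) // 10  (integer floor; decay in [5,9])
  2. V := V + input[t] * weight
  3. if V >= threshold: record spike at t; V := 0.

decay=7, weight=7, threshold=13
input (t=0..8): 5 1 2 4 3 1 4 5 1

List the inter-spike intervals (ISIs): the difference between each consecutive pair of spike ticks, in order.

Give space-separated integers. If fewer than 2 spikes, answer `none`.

t=0: input=5 -> V=0 FIRE
t=1: input=1 -> V=7
t=2: input=2 -> V=0 FIRE
t=3: input=4 -> V=0 FIRE
t=4: input=3 -> V=0 FIRE
t=5: input=1 -> V=7
t=6: input=4 -> V=0 FIRE
t=7: input=5 -> V=0 FIRE
t=8: input=1 -> V=7

Answer: 2 1 1 2 1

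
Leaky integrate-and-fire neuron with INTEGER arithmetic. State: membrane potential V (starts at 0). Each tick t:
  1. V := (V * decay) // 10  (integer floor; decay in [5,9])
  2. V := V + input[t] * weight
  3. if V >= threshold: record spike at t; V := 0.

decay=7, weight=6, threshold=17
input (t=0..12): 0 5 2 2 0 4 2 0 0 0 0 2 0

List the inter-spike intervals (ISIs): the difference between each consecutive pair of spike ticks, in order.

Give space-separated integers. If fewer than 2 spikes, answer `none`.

t=0: input=0 -> V=0
t=1: input=5 -> V=0 FIRE
t=2: input=2 -> V=12
t=3: input=2 -> V=0 FIRE
t=4: input=0 -> V=0
t=5: input=4 -> V=0 FIRE
t=6: input=2 -> V=12
t=7: input=0 -> V=8
t=8: input=0 -> V=5
t=9: input=0 -> V=3
t=10: input=0 -> V=2
t=11: input=2 -> V=13
t=12: input=0 -> V=9

Answer: 2 2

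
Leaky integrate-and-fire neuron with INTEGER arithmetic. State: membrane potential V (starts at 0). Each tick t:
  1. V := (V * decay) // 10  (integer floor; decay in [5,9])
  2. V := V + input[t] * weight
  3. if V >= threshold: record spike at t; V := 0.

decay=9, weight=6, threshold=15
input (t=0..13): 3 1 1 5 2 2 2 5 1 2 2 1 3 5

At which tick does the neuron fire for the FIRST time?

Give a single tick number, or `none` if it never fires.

Answer: 0

Derivation:
t=0: input=3 -> V=0 FIRE
t=1: input=1 -> V=6
t=2: input=1 -> V=11
t=3: input=5 -> V=0 FIRE
t=4: input=2 -> V=12
t=5: input=2 -> V=0 FIRE
t=6: input=2 -> V=12
t=7: input=5 -> V=0 FIRE
t=8: input=1 -> V=6
t=9: input=2 -> V=0 FIRE
t=10: input=2 -> V=12
t=11: input=1 -> V=0 FIRE
t=12: input=3 -> V=0 FIRE
t=13: input=5 -> V=0 FIRE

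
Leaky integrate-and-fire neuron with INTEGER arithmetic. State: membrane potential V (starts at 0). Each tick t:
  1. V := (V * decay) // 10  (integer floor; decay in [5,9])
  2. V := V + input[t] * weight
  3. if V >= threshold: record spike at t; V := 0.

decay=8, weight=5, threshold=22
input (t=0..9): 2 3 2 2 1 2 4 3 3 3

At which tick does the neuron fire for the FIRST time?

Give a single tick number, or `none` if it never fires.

Answer: 1

Derivation:
t=0: input=2 -> V=10
t=1: input=3 -> V=0 FIRE
t=2: input=2 -> V=10
t=3: input=2 -> V=18
t=4: input=1 -> V=19
t=5: input=2 -> V=0 FIRE
t=6: input=4 -> V=20
t=7: input=3 -> V=0 FIRE
t=8: input=3 -> V=15
t=9: input=3 -> V=0 FIRE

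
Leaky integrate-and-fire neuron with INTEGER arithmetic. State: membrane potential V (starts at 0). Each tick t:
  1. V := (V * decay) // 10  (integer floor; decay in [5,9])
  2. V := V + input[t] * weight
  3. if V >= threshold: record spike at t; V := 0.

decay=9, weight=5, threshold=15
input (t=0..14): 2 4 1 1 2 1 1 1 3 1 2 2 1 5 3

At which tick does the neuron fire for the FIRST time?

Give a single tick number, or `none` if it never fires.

Answer: 1

Derivation:
t=0: input=2 -> V=10
t=1: input=4 -> V=0 FIRE
t=2: input=1 -> V=5
t=3: input=1 -> V=9
t=4: input=2 -> V=0 FIRE
t=5: input=1 -> V=5
t=6: input=1 -> V=9
t=7: input=1 -> V=13
t=8: input=3 -> V=0 FIRE
t=9: input=1 -> V=5
t=10: input=2 -> V=14
t=11: input=2 -> V=0 FIRE
t=12: input=1 -> V=5
t=13: input=5 -> V=0 FIRE
t=14: input=3 -> V=0 FIRE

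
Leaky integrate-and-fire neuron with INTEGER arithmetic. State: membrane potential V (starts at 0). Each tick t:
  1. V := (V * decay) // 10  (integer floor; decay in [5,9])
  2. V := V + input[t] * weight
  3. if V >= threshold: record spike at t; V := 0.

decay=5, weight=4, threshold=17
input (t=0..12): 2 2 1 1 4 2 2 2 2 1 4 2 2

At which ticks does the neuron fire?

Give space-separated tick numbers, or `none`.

t=0: input=2 -> V=8
t=1: input=2 -> V=12
t=2: input=1 -> V=10
t=3: input=1 -> V=9
t=4: input=4 -> V=0 FIRE
t=5: input=2 -> V=8
t=6: input=2 -> V=12
t=7: input=2 -> V=14
t=8: input=2 -> V=15
t=9: input=1 -> V=11
t=10: input=4 -> V=0 FIRE
t=11: input=2 -> V=8
t=12: input=2 -> V=12

Answer: 4 10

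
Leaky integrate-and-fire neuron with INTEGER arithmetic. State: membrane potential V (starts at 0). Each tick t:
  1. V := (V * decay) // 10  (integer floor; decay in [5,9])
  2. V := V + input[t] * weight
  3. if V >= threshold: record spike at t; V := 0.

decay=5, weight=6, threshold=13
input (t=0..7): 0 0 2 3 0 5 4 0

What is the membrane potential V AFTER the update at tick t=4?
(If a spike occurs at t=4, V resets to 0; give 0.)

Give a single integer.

Answer: 0

Derivation:
t=0: input=0 -> V=0
t=1: input=0 -> V=0
t=2: input=2 -> V=12
t=3: input=3 -> V=0 FIRE
t=4: input=0 -> V=0
t=5: input=5 -> V=0 FIRE
t=6: input=4 -> V=0 FIRE
t=7: input=0 -> V=0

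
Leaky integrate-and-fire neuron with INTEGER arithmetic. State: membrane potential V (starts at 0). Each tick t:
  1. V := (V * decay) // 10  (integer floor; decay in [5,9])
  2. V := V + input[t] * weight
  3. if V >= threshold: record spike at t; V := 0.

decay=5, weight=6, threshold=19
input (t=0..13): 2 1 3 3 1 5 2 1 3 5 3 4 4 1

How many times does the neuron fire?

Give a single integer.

t=0: input=2 -> V=12
t=1: input=1 -> V=12
t=2: input=3 -> V=0 FIRE
t=3: input=3 -> V=18
t=4: input=1 -> V=15
t=5: input=5 -> V=0 FIRE
t=6: input=2 -> V=12
t=7: input=1 -> V=12
t=8: input=3 -> V=0 FIRE
t=9: input=5 -> V=0 FIRE
t=10: input=3 -> V=18
t=11: input=4 -> V=0 FIRE
t=12: input=4 -> V=0 FIRE
t=13: input=1 -> V=6

Answer: 6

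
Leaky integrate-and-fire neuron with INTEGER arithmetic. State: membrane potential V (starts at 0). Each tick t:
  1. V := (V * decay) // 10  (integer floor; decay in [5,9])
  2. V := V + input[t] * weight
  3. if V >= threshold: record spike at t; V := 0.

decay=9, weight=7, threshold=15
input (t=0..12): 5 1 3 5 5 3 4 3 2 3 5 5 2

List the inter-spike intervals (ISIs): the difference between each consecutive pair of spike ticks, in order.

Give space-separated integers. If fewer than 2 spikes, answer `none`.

Answer: 2 1 1 1 1 1 2 1 1

Derivation:
t=0: input=5 -> V=0 FIRE
t=1: input=1 -> V=7
t=2: input=3 -> V=0 FIRE
t=3: input=5 -> V=0 FIRE
t=4: input=5 -> V=0 FIRE
t=5: input=3 -> V=0 FIRE
t=6: input=4 -> V=0 FIRE
t=7: input=3 -> V=0 FIRE
t=8: input=2 -> V=14
t=9: input=3 -> V=0 FIRE
t=10: input=5 -> V=0 FIRE
t=11: input=5 -> V=0 FIRE
t=12: input=2 -> V=14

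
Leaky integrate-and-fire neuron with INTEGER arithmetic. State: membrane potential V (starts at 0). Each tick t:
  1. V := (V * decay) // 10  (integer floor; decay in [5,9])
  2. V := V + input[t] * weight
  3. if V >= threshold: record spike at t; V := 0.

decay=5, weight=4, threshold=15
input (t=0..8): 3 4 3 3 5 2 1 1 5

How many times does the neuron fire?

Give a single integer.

t=0: input=3 -> V=12
t=1: input=4 -> V=0 FIRE
t=2: input=3 -> V=12
t=3: input=3 -> V=0 FIRE
t=4: input=5 -> V=0 FIRE
t=5: input=2 -> V=8
t=6: input=1 -> V=8
t=7: input=1 -> V=8
t=8: input=5 -> V=0 FIRE

Answer: 4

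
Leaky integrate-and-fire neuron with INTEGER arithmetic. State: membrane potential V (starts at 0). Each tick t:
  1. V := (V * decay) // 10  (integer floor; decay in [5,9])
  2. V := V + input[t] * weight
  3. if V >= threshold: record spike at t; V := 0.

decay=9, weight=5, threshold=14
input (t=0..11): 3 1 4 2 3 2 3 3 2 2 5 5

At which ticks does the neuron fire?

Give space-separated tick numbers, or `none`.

Answer: 0 2 4 6 7 9 10 11

Derivation:
t=0: input=3 -> V=0 FIRE
t=1: input=1 -> V=5
t=2: input=4 -> V=0 FIRE
t=3: input=2 -> V=10
t=4: input=3 -> V=0 FIRE
t=5: input=2 -> V=10
t=6: input=3 -> V=0 FIRE
t=7: input=3 -> V=0 FIRE
t=8: input=2 -> V=10
t=9: input=2 -> V=0 FIRE
t=10: input=5 -> V=0 FIRE
t=11: input=5 -> V=0 FIRE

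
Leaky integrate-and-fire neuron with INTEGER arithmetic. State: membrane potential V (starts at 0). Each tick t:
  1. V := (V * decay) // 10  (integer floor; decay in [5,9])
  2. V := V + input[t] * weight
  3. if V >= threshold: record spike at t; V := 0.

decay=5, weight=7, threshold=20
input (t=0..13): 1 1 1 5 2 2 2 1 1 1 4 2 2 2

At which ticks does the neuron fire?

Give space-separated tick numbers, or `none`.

t=0: input=1 -> V=7
t=1: input=1 -> V=10
t=2: input=1 -> V=12
t=3: input=5 -> V=0 FIRE
t=4: input=2 -> V=14
t=5: input=2 -> V=0 FIRE
t=6: input=2 -> V=14
t=7: input=1 -> V=14
t=8: input=1 -> V=14
t=9: input=1 -> V=14
t=10: input=4 -> V=0 FIRE
t=11: input=2 -> V=14
t=12: input=2 -> V=0 FIRE
t=13: input=2 -> V=14

Answer: 3 5 10 12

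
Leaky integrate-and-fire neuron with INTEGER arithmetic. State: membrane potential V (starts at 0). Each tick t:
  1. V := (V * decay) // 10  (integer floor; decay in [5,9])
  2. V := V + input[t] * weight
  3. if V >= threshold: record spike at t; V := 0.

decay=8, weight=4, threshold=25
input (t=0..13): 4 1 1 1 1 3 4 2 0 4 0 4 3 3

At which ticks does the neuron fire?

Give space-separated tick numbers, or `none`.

t=0: input=4 -> V=16
t=1: input=1 -> V=16
t=2: input=1 -> V=16
t=3: input=1 -> V=16
t=4: input=1 -> V=16
t=5: input=3 -> V=24
t=6: input=4 -> V=0 FIRE
t=7: input=2 -> V=8
t=8: input=0 -> V=6
t=9: input=4 -> V=20
t=10: input=0 -> V=16
t=11: input=4 -> V=0 FIRE
t=12: input=3 -> V=12
t=13: input=3 -> V=21

Answer: 6 11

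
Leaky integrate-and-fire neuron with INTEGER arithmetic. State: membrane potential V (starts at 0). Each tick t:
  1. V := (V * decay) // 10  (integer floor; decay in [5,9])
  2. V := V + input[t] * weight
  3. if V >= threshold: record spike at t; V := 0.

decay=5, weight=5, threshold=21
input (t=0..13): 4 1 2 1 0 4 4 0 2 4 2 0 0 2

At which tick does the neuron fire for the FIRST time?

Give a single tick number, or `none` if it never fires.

t=0: input=4 -> V=20
t=1: input=1 -> V=15
t=2: input=2 -> V=17
t=3: input=1 -> V=13
t=4: input=0 -> V=6
t=5: input=4 -> V=0 FIRE
t=6: input=4 -> V=20
t=7: input=0 -> V=10
t=8: input=2 -> V=15
t=9: input=4 -> V=0 FIRE
t=10: input=2 -> V=10
t=11: input=0 -> V=5
t=12: input=0 -> V=2
t=13: input=2 -> V=11

Answer: 5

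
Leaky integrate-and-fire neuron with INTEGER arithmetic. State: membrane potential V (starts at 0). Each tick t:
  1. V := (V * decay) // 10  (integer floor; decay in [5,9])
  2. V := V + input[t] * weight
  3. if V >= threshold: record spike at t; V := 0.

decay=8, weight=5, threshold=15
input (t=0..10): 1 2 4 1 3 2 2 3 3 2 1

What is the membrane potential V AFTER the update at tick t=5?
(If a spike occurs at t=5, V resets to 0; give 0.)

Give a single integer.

Answer: 10

Derivation:
t=0: input=1 -> V=5
t=1: input=2 -> V=14
t=2: input=4 -> V=0 FIRE
t=3: input=1 -> V=5
t=4: input=3 -> V=0 FIRE
t=5: input=2 -> V=10
t=6: input=2 -> V=0 FIRE
t=7: input=3 -> V=0 FIRE
t=8: input=3 -> V=0 FIRE
t=9: input=2 -> V=10
t=10: input=1 -> V=13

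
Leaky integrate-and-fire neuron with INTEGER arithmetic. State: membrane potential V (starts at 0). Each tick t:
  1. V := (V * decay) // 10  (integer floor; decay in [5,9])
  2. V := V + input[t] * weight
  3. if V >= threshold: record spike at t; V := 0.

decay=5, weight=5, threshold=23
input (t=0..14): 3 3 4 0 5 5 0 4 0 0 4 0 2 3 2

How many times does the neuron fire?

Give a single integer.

Answer: 3

Derivation:
t=0: input=3 -> V=15
t=1: input=3 -> V=22
t=2: input=4 -> V=0 FIRE
t=3: input=0 -> V=0
t=4: input=5 -> V=0 FIRE
t=5: input=5 -> V=0 FIRE
t=6: input=0 -> V=0
t=7: input=4 -> V=20
t=8: input=0 -> V=10
t=9: input=0 -> V=5
t=10: input=4 -> V=22
t=11: input=0 -> V=11
t=12: input=2 -> V=15
t=13: input=3 -> V=22
t=14: input=2 -> V=21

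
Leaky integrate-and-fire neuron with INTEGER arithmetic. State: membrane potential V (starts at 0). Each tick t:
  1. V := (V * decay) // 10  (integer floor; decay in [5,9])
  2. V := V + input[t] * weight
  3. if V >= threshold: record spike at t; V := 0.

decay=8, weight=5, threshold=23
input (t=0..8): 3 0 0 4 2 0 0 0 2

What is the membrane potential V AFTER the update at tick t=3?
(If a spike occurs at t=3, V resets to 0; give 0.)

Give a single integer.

t=0: input=3 -> V=15
t=1: input=0 -> V=12
t=2: input=0 -> V=9
t=3: input=4 -> V=0 FIRE
t=4: input=2 -> V=10
t=5: input=0 -> V=8
t=6: input=0 -> V=6
t=7: input=0 -> V=4
t=8: input=2 -> V=13

Answer: 0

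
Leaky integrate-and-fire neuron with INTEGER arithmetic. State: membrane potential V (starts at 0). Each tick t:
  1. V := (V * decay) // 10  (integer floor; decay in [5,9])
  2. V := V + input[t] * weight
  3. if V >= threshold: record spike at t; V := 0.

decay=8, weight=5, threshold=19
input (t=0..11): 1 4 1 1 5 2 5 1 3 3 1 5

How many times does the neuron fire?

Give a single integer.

Answer: 5

Derivation:
t=0: input=1 -> V=5
t=1: input=4 -> V=0 FIRE
t=2: input=1 -> V=5
t=3: input=1 -> V=9
t=4: input=5 -> V=0 FIRE
t=5: input=2 -> V=10
t=6: input=5 -> V=0 FIRE
t=7: input=1 -> V=5
t=8: input=3 -> V=0 FIRE
t=9: input=3 -> V=15
t=10: input=1 -> V=17
t=11: input=5 -> V=0 FIRE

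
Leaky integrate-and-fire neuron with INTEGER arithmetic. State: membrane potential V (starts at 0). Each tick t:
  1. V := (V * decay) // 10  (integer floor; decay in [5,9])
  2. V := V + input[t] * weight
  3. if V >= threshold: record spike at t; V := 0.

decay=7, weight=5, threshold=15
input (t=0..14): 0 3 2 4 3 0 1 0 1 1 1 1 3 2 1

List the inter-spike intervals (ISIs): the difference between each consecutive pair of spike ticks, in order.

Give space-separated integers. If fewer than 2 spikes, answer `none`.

t=0: input=0 -> V=0
t=1: input=3 -> V=0 FIRE
t=2: input=2 -> V=10
t=3: input=4 -> V=0 FIRE
t=4: input=3 -> V=0 FIRE
t=5: input=0 -> V=0
t=6: input=1 -> V=5
t=7: input=0 -> V=3
t=8: input=1 -> V=7
t=9: input=1 -> V=9
t=10: input=1 -> V=11
t=11: input=1 -> V=12
t=12: input=3 -> V=0 FIRE
t=13: input=2 -> V=10
t=14: input=1 -> V=12

Answer: 2 1 8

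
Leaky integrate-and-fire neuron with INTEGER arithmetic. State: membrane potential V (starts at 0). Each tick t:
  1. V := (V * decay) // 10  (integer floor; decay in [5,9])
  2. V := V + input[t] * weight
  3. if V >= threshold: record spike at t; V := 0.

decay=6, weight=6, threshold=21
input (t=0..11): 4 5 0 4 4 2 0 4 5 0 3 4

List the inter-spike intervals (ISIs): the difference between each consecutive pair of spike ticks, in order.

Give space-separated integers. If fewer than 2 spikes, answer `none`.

Answer: 1 2 1 3 1 3

Derivation:
t=0: input=4 -> V=0 FIRE
t=1: input=5 -> V=0 FIRE
t=2: input=0 -> V=0
t=3: input=4 -> V=0 FIRE
t=4: input=4 -> V=0 FIRE
t=5: input=2 -> V=12
t=6: input=0 -> V=7
t=7: input=4 -> V=0 FIRE
t=8: input=5 -> V=0 FIRE
t=9: input=0 -> V=0
t=10: input=3 -> V=18
t=11: input=4 -> V=0 FIRE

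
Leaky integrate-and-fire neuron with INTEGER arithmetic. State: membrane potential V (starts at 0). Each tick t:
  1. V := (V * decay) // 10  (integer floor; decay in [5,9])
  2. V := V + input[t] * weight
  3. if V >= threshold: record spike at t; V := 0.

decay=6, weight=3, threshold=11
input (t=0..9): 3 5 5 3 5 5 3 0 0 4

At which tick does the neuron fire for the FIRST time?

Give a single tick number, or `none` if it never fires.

Answer: 1

Derivation:
t=0: input=3 -> V=9
t=1: input=5 -> V=0 FIRE
t=2: input=5 -> V=0 FIRE
t=3: input=3 -> V=9
t=4: input=5 -> V=0 FIRE
t=5: input=5 -> V=0 FIRE
t=6: input=3 -> V=9
t=7: input=0 -> V=5
t=8: input=0 -> V=3
t=9: input=4 -> V=0 FIRE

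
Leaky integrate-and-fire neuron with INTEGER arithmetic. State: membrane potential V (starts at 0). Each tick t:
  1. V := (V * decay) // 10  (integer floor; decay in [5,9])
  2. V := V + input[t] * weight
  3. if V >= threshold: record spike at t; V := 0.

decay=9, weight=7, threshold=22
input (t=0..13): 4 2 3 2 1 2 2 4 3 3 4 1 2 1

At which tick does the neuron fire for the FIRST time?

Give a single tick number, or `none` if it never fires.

Answer: 0

Derivation:
t=0: input=4 -> V=0 FIRE
t=1: input=2 -> V=14
t=2: input=3 -> V=0 FIRE
t=3: input=2 -> V=14
t=4: input=1 -> V=19
t=5: input=2 -> V=0 FIRE
t=6: input=2 -> V=14
t=7: input=4 -> V=0 FIRE
t=8: input=3 -> V=21
t=9: input=3 -> V=0 FIRE
t=10: input=4 -> V=0 FIRE
t=11: input=1 -> V=7
t=12: input=2 -> V=20
t=13: input=1 -> V=0 FIRE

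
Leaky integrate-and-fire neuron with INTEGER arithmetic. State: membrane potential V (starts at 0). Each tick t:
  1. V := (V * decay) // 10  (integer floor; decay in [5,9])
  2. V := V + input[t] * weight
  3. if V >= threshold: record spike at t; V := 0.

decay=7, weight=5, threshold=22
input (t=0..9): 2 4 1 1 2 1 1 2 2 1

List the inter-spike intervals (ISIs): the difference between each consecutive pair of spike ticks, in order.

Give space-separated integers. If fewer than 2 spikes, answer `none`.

Answer: 7

Derivation:
t=0: input=2 -> V=10
t=1: input=4 -> V=0 FIRE
t=2: input=1 -> V=5
t=3: input=1 -> V=8
t=4: input=2 -> V=15
t=5: input=1 -> V=15
t=6: input=1 -> V=15
t=7: input=2 -> V=20
t=8: input=2 -> V=0 FIRE
t=9: input=1 -> V=5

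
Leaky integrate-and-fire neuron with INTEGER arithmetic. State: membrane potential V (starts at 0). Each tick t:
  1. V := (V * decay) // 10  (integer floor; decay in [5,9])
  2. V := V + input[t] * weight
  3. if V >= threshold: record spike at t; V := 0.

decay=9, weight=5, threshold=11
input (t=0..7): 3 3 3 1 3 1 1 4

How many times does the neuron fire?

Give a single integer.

Answer: 5

Derivation:
t=0: input=3 -> V=0 FIRE
t=1: input=3 -> V=0 FIRE
t=2: input=3 -> V=0 FIRE
t=3: input=1 -> V=5
t=4: input=3 -> V=0 FIRE
t=5: input=1 -> V=5
t=6: input=1 -> V=9
t=7: input=4 -> V=0 FIRE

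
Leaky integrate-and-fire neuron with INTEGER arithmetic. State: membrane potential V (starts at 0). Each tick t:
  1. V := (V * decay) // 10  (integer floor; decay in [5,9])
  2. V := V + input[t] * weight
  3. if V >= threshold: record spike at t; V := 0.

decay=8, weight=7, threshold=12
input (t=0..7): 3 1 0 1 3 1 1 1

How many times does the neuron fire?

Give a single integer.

t=0: input=3 -> V=0 FIRE
t=1: input=1 -> V=7
t=2: input=0 -> V=5
t=3: input=1 -> V=11
t=4: input=3 -> V=0 FIRE
t=5: input=1 -> V=7
t=6: input=1 -> V=0 FIRE
t=7: input=1 -> V=7

Answer: 3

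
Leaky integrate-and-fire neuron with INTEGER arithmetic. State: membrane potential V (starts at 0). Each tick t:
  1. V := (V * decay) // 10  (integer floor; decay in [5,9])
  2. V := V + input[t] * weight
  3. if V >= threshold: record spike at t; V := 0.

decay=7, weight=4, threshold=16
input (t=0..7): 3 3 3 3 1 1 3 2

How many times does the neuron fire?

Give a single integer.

t=0: input=3 -> V=12
t=1: input=3 -> V=0 FIRE
t=2: input=3 -> V=12
t=3: input=3 -> V=0 FIRE
t=4: input=1 -> V=4
t=5: input=1 -> V=6
t=6: input=3 -> V=0 FIRE
t=7: input=2 -> V=8

Answer: 3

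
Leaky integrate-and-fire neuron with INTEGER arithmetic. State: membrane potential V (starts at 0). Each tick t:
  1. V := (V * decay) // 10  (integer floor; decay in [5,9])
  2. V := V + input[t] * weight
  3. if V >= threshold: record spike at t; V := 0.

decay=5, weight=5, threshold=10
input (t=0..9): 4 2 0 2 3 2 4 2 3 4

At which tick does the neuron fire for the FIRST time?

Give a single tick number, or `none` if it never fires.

Answer: 0

Derivation:
t=0: input=4 -> V=0 FIRE
t=1: input=2 -> V=0 FIRE
t=2: input=0 -> V=0
t=3: input=2 -> V=0 FIRE
t=4: input=3 -> V=0 FIRE
t=5: input=2 -> V=0 FIRE
t=6: input=4 -> V=0 FIRE
t=7: input=2 -> V=0 FIRE
t=8: input=3 -> V=0 FIRE
t=9: input=4 -> V=0 FIRE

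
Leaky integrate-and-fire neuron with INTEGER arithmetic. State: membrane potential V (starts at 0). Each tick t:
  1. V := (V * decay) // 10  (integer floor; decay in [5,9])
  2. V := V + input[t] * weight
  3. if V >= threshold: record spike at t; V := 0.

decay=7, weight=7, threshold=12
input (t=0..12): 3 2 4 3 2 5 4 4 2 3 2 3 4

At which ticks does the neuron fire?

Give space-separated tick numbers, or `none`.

Answer: 0 1 2 3 4 5 6 7 8 9 10 11 12

Derivation:
t=0: input=3 -> V=0 FIRE
t=1: input=2 -> V=0 FIRE
t=2: input=4 -> V=0 FIRE
t=3: input=3 -> V=0 FIRE
t=4: input=2 -> V=0 FIRE
t=5: input=5 -> V=0 FIRE
t=6: input=4 -> V=0 FIRE
t=7: input=4 -> V=0 FIRE
t=8: input=2 -> V=0 FIRE
t=9: input=3 -> V=0 FIRE
t=10: input=2 -> V=0 FIRE
t=11: input=3 -> V=0 FIRE
t=12: input=4 -> V=0 FIRE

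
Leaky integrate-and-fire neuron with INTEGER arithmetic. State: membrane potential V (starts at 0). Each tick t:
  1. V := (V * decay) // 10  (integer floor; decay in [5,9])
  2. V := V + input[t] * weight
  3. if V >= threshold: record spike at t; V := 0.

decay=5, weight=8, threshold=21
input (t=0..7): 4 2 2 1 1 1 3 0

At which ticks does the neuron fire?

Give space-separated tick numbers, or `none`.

t=0: input=4 -> V=0 FIRE
t=1: input=2 -> V=16
t=2: input=2 -> V=0 FIRE
t=3: input=1 -> V=8
t=4: input=1 -> V=12
t=5: input=1 -> V=14
t=6: input=3 -> V=0 FIRE
t=7: input=0 -> V=0

Answer: 0 2 6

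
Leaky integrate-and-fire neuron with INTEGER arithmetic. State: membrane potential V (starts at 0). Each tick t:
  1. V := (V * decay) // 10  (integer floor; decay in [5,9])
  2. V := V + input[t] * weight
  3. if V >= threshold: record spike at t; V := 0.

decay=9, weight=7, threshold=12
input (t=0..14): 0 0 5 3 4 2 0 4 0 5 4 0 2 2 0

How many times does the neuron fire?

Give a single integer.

Answer: 9

Derivation:
t=0: input=0 -> V=0
t=1: input=0 -> V=0
t=2: input=5 -> V=0 FIRE
t=3: input=3 -> V=0 FIRE
t=4: input=4 -> V=0 FIRE
t=5: input=2 -> V=0 FIRE
t=6: input=0 -> V=0
t=7: input=4 -> V=0 FIRE
t=8: input=0 -> V=0
t=9: input=5 -> V=0 FIRE
t=10: input=4 -> V=0 FIRE
t=11: input=0 -> V=0
t=12: input=2 -> V=0 FIRE
t=13: input=2 -> V=0 FIRE
t=14: input=0 -> V=0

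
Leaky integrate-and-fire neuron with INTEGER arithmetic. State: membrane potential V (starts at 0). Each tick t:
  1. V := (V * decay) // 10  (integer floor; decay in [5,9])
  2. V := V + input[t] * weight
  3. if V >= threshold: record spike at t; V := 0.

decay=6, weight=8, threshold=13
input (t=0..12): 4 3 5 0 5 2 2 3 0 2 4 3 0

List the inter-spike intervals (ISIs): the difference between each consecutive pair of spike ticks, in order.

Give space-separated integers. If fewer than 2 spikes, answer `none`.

t=0: input=4 -> V=0 FIRE
t=1: input=3 -> V=0 FIRE
t=2: input=5 -> V=0 FIRE
t=3: input=0 -> V=0
t=4: input=5 -> V=0 FIRE
t=5: input=2 -> V=0 FIRE
t=6: input=2 -> V=0 FIRE
t=7: input=3 -> V=0 FIRE
t=8: input=0 -> V=0
t=9: input=2 -> V=0 FIRE
t=10: input=4 -> V=0 FIRE
t=11: input=3 -> V=0 FIRE
t=12: input=0 -> V=0

Answer: 1 1 2 1 1 1 2 1 1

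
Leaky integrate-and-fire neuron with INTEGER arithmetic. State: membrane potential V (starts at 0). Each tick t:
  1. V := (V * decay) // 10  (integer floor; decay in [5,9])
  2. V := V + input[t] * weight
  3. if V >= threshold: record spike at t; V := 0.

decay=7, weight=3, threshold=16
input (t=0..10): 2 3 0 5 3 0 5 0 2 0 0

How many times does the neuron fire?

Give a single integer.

Answer: 2

Derivation:
t=0: input=2 -> V=6
t=1: input=3 -> V=13
t=2: input=0 -> V=9
t=3: input=5 -> V=0 FIRE
t=4: input=3 -> V=9
t=5: input=0 -> V=6
t=6: input=5 -> V=0 FIRE
t=7: input=0 -> V=0
t=8: input=2 -> V=6
t=9: input=0 -> V=4
t=10: input=0 -> V=2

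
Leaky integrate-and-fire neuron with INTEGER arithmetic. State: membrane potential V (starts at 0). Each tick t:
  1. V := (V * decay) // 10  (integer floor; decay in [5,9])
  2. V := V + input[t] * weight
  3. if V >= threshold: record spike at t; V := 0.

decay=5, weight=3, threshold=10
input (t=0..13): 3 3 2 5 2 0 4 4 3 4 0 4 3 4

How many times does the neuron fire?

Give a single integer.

Answer: 7

Derivation:
t=0: input=3 -> V=9
t=1: input=3 -> V=0 FIRE
t=2: input=2 -> V=6
t=3: input=5 -> V=0 FIRE
t=4: input=2 -> V=6
t=5: input=0 -> V=3
t=6: input=4 -> V=0 FIRE
t=7: input=4 -> V=0 FIRE
t=8: input=3 -> V=9
t=9: input=4 -> V=0 FIRE
t=10: input=0 -> V=0
t=11: input=4 -> V=0 FIRE
t=12: input=3 -> V=9
t=13: input=4 -> V=0 FIRE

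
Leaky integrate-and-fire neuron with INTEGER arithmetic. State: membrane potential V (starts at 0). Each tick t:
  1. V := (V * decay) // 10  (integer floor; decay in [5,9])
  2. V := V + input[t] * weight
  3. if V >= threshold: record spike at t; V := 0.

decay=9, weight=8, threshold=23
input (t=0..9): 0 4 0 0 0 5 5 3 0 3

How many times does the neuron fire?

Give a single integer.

t=0: input=0 -> V=0
t=1: input=4 -> V=0 FIRE
t=2: input=0 -> V=0
t=3: input=0 -> V=0
t=4: input=0 -> V=0
t=5: input=5 -> V=0 FIRE
t=6: input=5 -> V=0 FIRE
t=7: input=3 -> V=0 FIRE
t=8: input=0 -> V=0
t=9: input=3 -> V=0 FIRE

Answer: 5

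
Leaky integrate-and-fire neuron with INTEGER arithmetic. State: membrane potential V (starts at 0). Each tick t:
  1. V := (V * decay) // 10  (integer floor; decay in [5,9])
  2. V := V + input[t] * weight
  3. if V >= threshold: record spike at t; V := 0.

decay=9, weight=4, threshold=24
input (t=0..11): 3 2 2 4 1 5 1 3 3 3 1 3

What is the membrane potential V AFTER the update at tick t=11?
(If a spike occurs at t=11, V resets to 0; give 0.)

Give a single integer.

Answer: 0

Derivation:
t=0: input=3 -> V=12
t=1: input=2 -> V=18
t=2: input=2 -> V=0 FIRE
t=3: input=4 -> V=16
t=4: input=1 -> V=18
t=5: input=5 -> V=0 FIRE
t=6: input=1 -> V=4
t=7: input=3 -> V=15
t=8: input=3 -> V=0 FIRE
t=9: input=3 -> V=12
t=10: input=1 -> V=14
t=11: input=3 -> V=0 FIRE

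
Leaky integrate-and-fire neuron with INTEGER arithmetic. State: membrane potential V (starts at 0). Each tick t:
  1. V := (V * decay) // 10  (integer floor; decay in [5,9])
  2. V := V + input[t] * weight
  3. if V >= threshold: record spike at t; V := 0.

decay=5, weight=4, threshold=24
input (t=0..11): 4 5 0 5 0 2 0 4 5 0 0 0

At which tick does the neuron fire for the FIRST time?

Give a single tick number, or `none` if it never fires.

t=0: input=4 -> V=16
t=1: input=5 -> V=0 FIRE
t=2: input=0 -> V=0
t=3: input=5 -> V=20
t=4: input=0 -> V=10
t=5: input=2 -> V=13
t=6: input=0 -> V=6
t=7: input=4 -> V=19
t=8: input=5 -> V=0 FIRE
t=9: input=0 -> V=0
t=10: input=0 -> V=0
t=11: input=0 -> V=0

Answer: 1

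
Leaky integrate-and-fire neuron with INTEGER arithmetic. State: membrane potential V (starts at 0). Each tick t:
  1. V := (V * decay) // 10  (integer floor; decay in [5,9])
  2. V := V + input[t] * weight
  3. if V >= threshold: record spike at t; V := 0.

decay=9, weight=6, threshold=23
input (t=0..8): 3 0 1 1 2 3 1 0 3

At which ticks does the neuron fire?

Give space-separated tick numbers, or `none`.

Answer: 3 5

Derivation:
t=0: input=3 -> V=18
t=1: input=0 -> V=16
t=2: input=1 -> V=20
t=3: input=1 -> V=0 FIRE
t=4: input=2 -> V=12
t=5: input=3 -> V=0 FIRE
t=6: input=1 -> V=6
t=7: input=0 -> V=5
t=8: input=3 -> V=22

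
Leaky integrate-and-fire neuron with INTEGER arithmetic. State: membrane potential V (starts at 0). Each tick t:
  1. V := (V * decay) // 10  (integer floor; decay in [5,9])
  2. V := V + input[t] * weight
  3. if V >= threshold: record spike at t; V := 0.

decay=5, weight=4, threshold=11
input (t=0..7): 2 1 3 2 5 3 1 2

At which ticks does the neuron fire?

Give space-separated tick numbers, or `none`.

Answer: 2 4 5

Derivation:
t=0: input=2 -> V=8
t=1: input=1 -> V=8
t=2: input=3 -> V=0 FIRE
t=3: input=2 -> V=8
t=4: input=5 -> V=0 FIRE
t=5: input=3 -> V=0 FIRE
t=6: input=1 -> V=4
t=7: input=2 -> V=10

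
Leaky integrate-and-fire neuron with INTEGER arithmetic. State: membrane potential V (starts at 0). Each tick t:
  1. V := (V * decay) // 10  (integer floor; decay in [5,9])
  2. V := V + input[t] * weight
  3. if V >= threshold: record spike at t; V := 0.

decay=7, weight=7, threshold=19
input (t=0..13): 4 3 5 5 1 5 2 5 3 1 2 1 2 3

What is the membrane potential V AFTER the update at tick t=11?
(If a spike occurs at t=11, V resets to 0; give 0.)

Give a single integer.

Answer: 0

Derivation:
t=0: input=4 -> V=0 FIRE
t=1: input=3 -> V=0 FIRE
t=2: input=5 -> V=0 FIRE
t=3: input=5 -> V=0 FIRE
t=4: input=1 -> V=7
t=5: input=5 -> V=0 FIRE
t=6: input=2 -> V=14
t=7: input=5 -> V=0 FIRE
t=8: input=3 -> V=0 FIRE
t=9: input=1 -> V=7
t=10: input=2 -> V=18
t=11: input=1 -> V=0 FIRE
t=12: input=2 -> V=14
t=13: input=3 -> V=0 FIRE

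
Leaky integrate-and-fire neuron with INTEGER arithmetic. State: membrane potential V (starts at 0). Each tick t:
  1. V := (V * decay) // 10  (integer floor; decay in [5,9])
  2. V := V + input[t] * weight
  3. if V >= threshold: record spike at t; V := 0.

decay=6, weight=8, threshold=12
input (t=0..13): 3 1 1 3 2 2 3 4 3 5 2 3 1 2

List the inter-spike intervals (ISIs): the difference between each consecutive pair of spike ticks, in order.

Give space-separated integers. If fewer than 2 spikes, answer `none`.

Answer: 2 1 1 1 1 1 1 1 1 1 2

Derivation:
t=0: input=3 -> V=0 FIRE
t=1: input=1 -> V=8
t=2: input=1 -> V=0 FIRE
t=3: input=3 -> V=0 FIRE
t=4: input=2 -> V=0 FIRE
t=5: input=2 -> V=0 FIRE
t=6: input=3 -> V=0 FIRE
t=7: input=4 -> V=0 FIRE
t=8: input=3 -> V=0 FIRE
t=9: input=5 -> V=0 FIRE
t=10: input=2 -> V=0 FIRE
t=11: input=3 -> V=0 FIRE
t=12: input=1 -> V=8
t=13: input=2 -> V=0 FIRE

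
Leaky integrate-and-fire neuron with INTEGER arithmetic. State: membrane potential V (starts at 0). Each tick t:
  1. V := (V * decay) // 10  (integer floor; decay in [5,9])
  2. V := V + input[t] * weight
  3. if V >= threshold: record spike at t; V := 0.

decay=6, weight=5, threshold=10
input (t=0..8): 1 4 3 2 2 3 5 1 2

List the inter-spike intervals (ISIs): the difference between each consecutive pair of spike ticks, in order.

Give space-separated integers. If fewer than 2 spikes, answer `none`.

Answer: 1 1 1 1 1 2

Derivation:
t=0: input=1 -> V=5
t=1: input=4 -> V=0 FIRE
t=2: input=3 -> V=0 FIRE
t=3: input=2 -> V=0 FIRE
t=4: input=2 -> V=0 FIRE
t=5: input=3 -> V=0 FIRE
t=6: input=5 -> V=0 FIRE
t=7: input=1 -> V=5
t=8: input=2 -> V=0 FIRE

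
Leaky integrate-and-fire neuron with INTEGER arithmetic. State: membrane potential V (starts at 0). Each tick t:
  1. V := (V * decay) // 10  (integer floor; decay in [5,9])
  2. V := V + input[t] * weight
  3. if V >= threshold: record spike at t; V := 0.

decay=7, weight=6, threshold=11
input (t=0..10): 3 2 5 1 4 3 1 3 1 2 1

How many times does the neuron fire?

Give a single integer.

t=0: input=3 -> V=0 FIRE
t=1: input=2 -> V=0 FIRE
t=2: input=5 -> V=0 FIRE
t=3: input=1 -> V=6
t=4: input=4 -> V=0 FIRE
t=5: input=3 -> V=0 FIRE
t=6: input=1 -> V=6
t=7: input=3 -> V=0 FIRE
t=8: input=1 -> V=6
t=9: input=2 -> V=0 FIRE
t=10: input=1 -> V=6

Answer: 7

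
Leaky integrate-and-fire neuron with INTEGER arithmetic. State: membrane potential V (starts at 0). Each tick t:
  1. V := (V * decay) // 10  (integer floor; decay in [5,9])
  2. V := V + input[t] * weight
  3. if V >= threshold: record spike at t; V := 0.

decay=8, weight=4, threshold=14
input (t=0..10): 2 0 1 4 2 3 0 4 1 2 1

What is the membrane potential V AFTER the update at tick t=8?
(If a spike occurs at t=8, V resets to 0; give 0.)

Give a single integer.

t=0: input=2 -> V=8
t=1: input=0 -> V=6
t=2: input=1 -> V=8
t=3: input=4 -> V=0 FIRE
t=4: input=2 -> V=8
t=5: input=3 -> V=0 FIRE
t=6: input=0 -> V=0
t=7: input=4 -> V=0 FIRE
t=8: input=1 -> V=4
t=9: input=2 -> V=11
t=10: input=1 -> V=12

Answer: 4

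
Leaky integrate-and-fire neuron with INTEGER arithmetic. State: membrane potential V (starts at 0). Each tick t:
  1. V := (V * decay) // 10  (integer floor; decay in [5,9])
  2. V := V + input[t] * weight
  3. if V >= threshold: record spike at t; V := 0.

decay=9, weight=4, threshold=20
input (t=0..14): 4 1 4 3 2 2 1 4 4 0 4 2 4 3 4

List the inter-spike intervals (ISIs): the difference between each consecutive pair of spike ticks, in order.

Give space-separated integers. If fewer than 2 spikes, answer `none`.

Answer: 3 3 3 2

Derivation:
t=0: input=4 -> V=16
t=1: input=1 -> V=18
t=2: input=4 -> V=0 FIRE
t=3: input=3 -> V=12
t=4: input=2 -> V=18
t=5: input=2 -> V=0 FIRE
t=6: input=1 -> V=4
t=7: input=4 -> V=19
t=8: input=4 -> V=0 FIRE
t=9: input=0 -> V=0
t=10: input=4 -> V=16
t=11: input=2 -> V=0 FIRE
t=12: input=4 -> V=16
t=13: input=3 -> V=0 FIRE
t=14: input=4 -> V=16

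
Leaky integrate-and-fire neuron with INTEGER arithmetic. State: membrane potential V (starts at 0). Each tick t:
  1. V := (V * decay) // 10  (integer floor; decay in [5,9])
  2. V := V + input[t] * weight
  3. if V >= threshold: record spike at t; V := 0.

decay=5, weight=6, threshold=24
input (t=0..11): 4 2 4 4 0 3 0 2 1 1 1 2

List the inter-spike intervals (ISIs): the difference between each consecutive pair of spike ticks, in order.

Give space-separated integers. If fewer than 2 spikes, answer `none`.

Answer: 2 1

Derivation:
t=0: input=4 -> V=0 FIRE
t=1: input=2 -> V=12
t=2: input=4 -> V=0 FIRE
t=3: input=4 -> V=0 FIRE
t=4: input=0 -> V=0
t=5: input=3 -> V=18
t=6: input=0 -> V=9
t=7: input=2 -> V=16
t=8: input=1 -> V=14
t=9: input=1 -> V=13
t=10: input=1 -> V=12
t=11: input=2 -> V=18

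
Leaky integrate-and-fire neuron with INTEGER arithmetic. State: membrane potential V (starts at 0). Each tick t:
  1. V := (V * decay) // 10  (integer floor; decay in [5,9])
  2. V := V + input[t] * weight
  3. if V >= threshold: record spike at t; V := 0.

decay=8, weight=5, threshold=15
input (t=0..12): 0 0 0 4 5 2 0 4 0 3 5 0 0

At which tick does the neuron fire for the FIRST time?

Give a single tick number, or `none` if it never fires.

t=0: input=0 -> V=0
t=1: input=0 -> V=0
t=2: input=0 -> V=0
t=3: input=4 -> V=0 FIRE
t=4: input=5 -> V=0 FIRE
t=5: input=2 -> V=10
t=6: input=0 -> V=8
t=7: input=4 -> V=0 FIRE
t=8: input=0 -> V=0
t=9: input=3 -> V=0 FIRE
t=10: input=5 -> V=0 FIRE
t=11: input=0 -> V=0
t=12: input=0 -> V=0

Answer: 3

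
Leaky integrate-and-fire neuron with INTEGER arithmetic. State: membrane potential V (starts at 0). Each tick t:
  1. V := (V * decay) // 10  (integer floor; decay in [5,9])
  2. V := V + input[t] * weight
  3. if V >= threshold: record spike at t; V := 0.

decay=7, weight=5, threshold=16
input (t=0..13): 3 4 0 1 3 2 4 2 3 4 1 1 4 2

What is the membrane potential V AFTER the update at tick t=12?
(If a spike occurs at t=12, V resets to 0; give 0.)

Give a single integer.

t=0: input=3 -> V=15
t=1: input=4 -> V=0 FIRE
t=2: input=0 -> V=0
t=3: input=1 -> V=5
t=4: input=3 -> V=0 FIRE
t=5: input=2 -> V=10
t=6: input=4 -> V=0 FIRE
t=7: input=2 -> V=10
t=8: input=3 -> V=0 FIRE
t=9: input=4 -> V=0 FIRE
t=10: input=1 -> V=5
t=11: input=1 -> V=8
t=12: input=4 -> V=0 FIRE
t=13: input=2 -> V=10

Answer: 0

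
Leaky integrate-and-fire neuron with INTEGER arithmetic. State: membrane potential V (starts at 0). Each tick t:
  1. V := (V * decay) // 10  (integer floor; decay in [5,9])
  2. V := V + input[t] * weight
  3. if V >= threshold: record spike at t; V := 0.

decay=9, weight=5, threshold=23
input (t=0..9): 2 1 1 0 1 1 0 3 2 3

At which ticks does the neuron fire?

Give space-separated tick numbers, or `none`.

Answer: 7 9

Derivation:
t=0: input=2 -> V=10
t=1: input=1 -> V=14
t=2: input=1 -> V=17
t=3: input=0 -> V=15
t=4: input=1 -> V=18
t=5: input=1 -> V=21
t=6: input=0 -> V=18
t=7: input=3 -> V=0 FIRE
t=8: input=2 -> V=10
t=9: input=3 -> V=0 FIRE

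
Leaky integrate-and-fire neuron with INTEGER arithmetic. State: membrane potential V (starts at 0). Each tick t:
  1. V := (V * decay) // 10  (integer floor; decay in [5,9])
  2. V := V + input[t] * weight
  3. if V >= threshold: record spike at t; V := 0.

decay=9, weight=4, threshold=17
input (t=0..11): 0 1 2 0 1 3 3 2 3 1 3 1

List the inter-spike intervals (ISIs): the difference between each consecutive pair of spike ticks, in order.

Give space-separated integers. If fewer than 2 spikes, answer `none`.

t=0: input=0 -> V=0
t=1: input=1 -> V=4
t=2: input=2 -> V=11
t=3: input=0 -> V=9
t=4: input=1 -> V=12
t=5: input=3 -> V=0 FIRE
t=6: input=3 -> V=12
t=7: input=2 -> V=0 FIRE
t=8: input=3 -> V=12
t=9: input=1 -> V=14
t=10: input=3 -> V=0 FIRE
t=11: input=1 -> V=4

Answer: 2 3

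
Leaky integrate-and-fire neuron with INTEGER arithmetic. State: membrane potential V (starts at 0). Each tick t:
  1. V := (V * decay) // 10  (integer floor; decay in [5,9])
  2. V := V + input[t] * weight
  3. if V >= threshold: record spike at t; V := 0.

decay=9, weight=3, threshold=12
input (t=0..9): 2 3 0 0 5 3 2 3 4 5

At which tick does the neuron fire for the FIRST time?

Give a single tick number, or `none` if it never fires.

t=0: input=2 -> V=6
t=1: input=3 -> V=0 FIRE
t=2: input=0 -> V=0
t=3: input=0 -> V=0
t=4: input=5 -> V=0 FIRE
t=5: input=3 -> V=9
t=6: input=2 -> V=0 FIRE
t=7: input=3 -> V=9
t=8: input=4 -> V=0 FIRE
t=9: input=5 -> V=0 FIRE

Answer: 1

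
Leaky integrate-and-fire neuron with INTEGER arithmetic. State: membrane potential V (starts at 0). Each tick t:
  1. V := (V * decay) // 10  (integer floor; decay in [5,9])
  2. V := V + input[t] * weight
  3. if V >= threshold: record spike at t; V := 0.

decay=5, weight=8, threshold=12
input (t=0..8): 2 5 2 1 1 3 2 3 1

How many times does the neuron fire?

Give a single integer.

t=0: input=2 -> V=0 FIRE
t=1: input=5 -> V=0 FIRE
t=2: input=2 -> V=0 FIRE
t=3: input=1 -> V=8
t=4: input=1 -> V=0 FIRE
t=5: input=3 -> V=0 FIRE
t=6: input=2 -> V=0 FIRE
t=7: input=3 -> V=0 FIRE
t=8: input=1 -> V=8

Answer: 7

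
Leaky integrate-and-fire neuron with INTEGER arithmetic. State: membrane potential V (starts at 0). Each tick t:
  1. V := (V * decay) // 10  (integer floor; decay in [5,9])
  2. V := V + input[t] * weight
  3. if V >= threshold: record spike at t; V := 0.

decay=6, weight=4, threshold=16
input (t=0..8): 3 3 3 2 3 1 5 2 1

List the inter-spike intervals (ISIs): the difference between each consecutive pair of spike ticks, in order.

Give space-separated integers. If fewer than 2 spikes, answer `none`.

Answer: 3 2

Derivation:
t=0: input=3 -> V=12
t=1: input=3 -> V=0 FIRE
t=2: input=3 -> V=12
t=3: input=2 -> V=15
t=4: input=3 -> V=0 FIRE
t=5: input=1 -> V=4
t=6: input=5 -> V=0 FIRE
t=7: input=2 -> V=8
t=8: input=1 -> V=8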